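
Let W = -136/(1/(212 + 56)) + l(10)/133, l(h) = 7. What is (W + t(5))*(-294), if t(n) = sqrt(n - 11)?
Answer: 203598234/19 - 294*I*sqrt(6) ≈ 1.0716e+7 - 720.15*I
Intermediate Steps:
W = -692511/19 (W = -136/(1/(212 + 56)) + 7/133 = -136/(1/268) + 7*(1/133) = -136/1/268 + 1/19 = -136*268 + 1/19 = -36448 + 1/19 = -692511/19 ≈ -36448.)
t(n) = sqrt(-11 + n)
(W + t(5))*(-294) = (-692511/19 + sqrt(-11 + 5))*(-294) = (-692511/19 + sqrt(-6))*(-294) = (-692511/19 + I*sqrt(6))*(-294) = 203598234/19 - 294*I*sqrt(6)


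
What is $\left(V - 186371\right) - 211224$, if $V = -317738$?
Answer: $-715333$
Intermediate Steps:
$\left(V - 186371\right) - 211224 = \left(-317738 - 186371\right) - 211224 = -504109 - 211224 = -715333$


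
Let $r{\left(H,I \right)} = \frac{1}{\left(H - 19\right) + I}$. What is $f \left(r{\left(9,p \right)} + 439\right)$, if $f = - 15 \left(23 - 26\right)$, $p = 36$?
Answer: $\frac{513675}{26} \approx 19757.0$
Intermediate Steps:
$f = 45$ ($f = - 15 \left(23 - 26\right) = \left(-15\right) \left(-3\right) = 45$)
$r{\left(H,I \right)} = \frac{1}{-19 + H + I}$ ($r{\left(H,I \right)} = \frac{1}{\left(-19 + H\right) + I} = \frac{1}{-19 + H + I}$)
$f \left(r{\left(9,p \right)} + 439\right) = 45 \left(\frac{1}{-19 + 9 + 36} + 439\right) = 45 \left(\frac{1}{26} + 439\right) = 45 \cdot \frac{11415}{26} = \frac{513675}{26}$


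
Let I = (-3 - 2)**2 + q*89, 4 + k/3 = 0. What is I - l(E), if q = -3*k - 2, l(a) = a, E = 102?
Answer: 2949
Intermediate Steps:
k = -12 (k = -12 + 3*0 = -12 + 0 = -12)
q = 34 (q = -3*(-12) - 2 = 36 - 2 = 34)
I = 3051 (I = (-3 - 2)**2 + 34*89 = (-5)**2 + 3026 = 25 + 3026 = 3051)
I - l(E) = 3051 - 1*102 = 3051 - 102 = 2949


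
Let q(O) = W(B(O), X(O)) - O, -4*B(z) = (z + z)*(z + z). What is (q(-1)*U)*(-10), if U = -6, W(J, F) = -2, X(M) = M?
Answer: -60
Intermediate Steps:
B(z) = -z² (B(z) = -(z + z)*(z + z)/4 = -2*z*2*z/4 = -z²)
q(O) = -2 - O
(q(-1)*U)*(-10) = ((-2 - 1*(-1))*(-6))*(-10) = ((-2 + 1)*(-6))*(-10) = -1*(-6)*(-10) = 6*(-10) = -60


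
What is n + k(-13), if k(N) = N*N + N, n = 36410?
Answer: 36566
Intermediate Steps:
k(N) = N + N² (k(N) = N² + N = N + N²)
n + k(-13) = 36410 - 13*(1 - 13) = 36410 - 13*(-12) = 36410 + 156 = 36566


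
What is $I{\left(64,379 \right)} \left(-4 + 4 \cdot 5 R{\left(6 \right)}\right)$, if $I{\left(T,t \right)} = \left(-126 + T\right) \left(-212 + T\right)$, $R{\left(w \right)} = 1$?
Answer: $146816$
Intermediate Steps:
$I{\left(T,t \right)} = \left(-212 + T\right) \left(-126 + T\right)$
$I{\left(64,379 \right)} \left(-4 + 4 \cdot 5 R{\left(6 \right)}\right) = \left(26712 + 64^{2} - 21632\right) \left(-4 + 4 \cdot 5 \cdot 1\right) = \left(26712 + 4096 - 21632\right) \left(-4 + 20 \cdot 1\right) = 9176 \left(-4 + 20\right) = 9176 \cdot 16 = 146816$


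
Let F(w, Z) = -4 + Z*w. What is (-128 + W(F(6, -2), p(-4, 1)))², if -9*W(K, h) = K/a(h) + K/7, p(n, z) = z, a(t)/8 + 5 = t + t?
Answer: 583608964/35721 ≈ 16338.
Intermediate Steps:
a(t) = -40 + 16*t (a(t) = -40 + 8*(t + t) = -40 + 8*(2*t) = -40 + 16*t)
W(K, h) = -K/63 - K/(9*(-40 + 16*h)) (W(K, h) = -(K/(-40 + 16*h) + K/7)/9 = -(K/7 + K/(-40 + 16*h))/9 = -K/63 - K/(9*(-40 + 16*h)))
(-128 + W(F(6, -2), p(-4, 1)))² = (-128 + (-4 - 2*6)*(33 - 16*1)/(504*(-5 + 2*1)))² = (-128 + (-4 - 12)*(33 - 16)/(504*(-5 + 2)))² = (-128 + (1/504)*(-16)*17/(-3))² = (-128 + (1/504)*(-16)*(-⅓)*17)² = (-128 + 34/189)² = (-24158/189)² = 583608964/35721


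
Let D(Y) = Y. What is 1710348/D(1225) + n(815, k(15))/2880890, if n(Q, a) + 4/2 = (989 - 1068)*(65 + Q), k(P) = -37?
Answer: 492723928527/352909025 ≈ 1396.2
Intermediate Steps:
n(Q, a) = -5137 - 79*Q (n(Q, a) = -2 + (989 - 1068)*(65 + Q) = -2 - 79*(65 + Q) = -2 + (-5135 - 79*Q) = -5137 - 79*Q)
1710348/D(1225) + n(815, k(15))/2880890 = 1710348/1225 + (-5137 - 79*815)/2880890 = 1710348*(1/1225) + (-5137 - 64385)*(1/2880890) = 1710348/1225 - 69522*1/2880890 = 1710348/1225 - 34761/1440445 = 492723928527/352909025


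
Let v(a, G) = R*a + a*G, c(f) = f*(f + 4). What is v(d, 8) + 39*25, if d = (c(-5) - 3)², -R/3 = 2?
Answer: 983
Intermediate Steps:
R = -6 (R = -3*2 = -6)
c(f) = f*(4 + f)
d = 4 (d = (-5*(4 - 5) - 3)² = (-5*(-1) - 3)² = (5 - 3)² = 2² = 4)
v(a, G) = -6*a + G*a (v(a, G) = -6*a + a*G = -6*a + G*a)
v(d, 8) + 39*25 = 4*(-6 + 8) + 39*25 = 4*2 + 975 = 8 + 975 = 983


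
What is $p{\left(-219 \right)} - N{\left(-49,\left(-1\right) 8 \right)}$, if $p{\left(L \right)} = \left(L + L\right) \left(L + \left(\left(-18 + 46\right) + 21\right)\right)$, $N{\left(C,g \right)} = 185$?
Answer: $74275$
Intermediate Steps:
$p{\left(L \right)} = 2 L \left(49 + L\right)$ ($p{\left(L \right)} = 2 L \left(L + \left(28 + 21\right)\right) = 2 L \left(L + 49\right) = 2 L \left(49 + L\right)$)
$p{\left(-219 \right)} - N{\left(-49,\left(-1\right) 8 \right)} = 2 \left(-219\right) \left(49 - 219\right) - 185 = 2 \left(-219\right) \left(-170\right) - 185 = 74460 - 185 = 74275$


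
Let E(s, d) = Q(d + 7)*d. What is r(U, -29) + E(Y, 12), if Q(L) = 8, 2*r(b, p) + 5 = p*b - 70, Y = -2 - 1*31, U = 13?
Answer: -130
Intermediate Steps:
Y = -33 (Y = -2 - 31 = -33)
r(b, p) = -75/2 + b*p/2 (r(b, p) = -5/2 + (p*b - 70)/2 = -5/2 + (b*p - 70)/2 = -5/2 + (-70 + b*p)/2 = -5/2 + (-35 + b*p/2) = -75/2 + b*p/2)
E(s, d) = 8*d
r(U, -29) + E(Y, 12) = (-75/2 + (½)*13*(-29)) + 8*12 = (-75/2 - 377/2) + 96 = -226 + 96 = -130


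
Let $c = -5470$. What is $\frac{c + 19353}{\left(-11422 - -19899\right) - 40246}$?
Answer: $- \frac{13883}{31769} \approx -0.437$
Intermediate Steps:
$\frac{c + 19353}{\left(-11422 - -19899\right) - 40246} = \frac{-5470 + 19353}{\left(-11422 - -19899\right) - 40246} = \frac{13883}{\left(-11422 + 19899\right) - 40246} = \frac{13883}{8477 - 40246} = \frac{13883}{-31769} = 13883 \left(- \frac{1}{31769}\right) = - \frac{13883}{31769}$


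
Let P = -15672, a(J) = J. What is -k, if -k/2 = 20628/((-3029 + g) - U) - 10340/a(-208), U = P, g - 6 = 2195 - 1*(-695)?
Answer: 41240971/404014 ≈ 102.08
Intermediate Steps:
g = 2896 (g = 6 + (2195 - 1*(-695)) = 6 + (2195 + 695) = 6 + 2890 = 2896)
U = -15672
k = -41240971/404014 (k = -2*(20628/((-3029 + 2896) - 1*(-15672)) - 10340/(-208)) = -2*(20628/(-133 + 15672) - 10340*(-1/208)) = -2*(20628/15539 + 2585/52) = -2*41240971/808028 = -41240971/404014 ≈ -102.08)
-k = -1*(-41240971/404014) = 41240971/404014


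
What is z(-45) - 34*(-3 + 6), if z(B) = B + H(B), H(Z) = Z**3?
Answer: -91272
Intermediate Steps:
z(B) = B + B**3
z(-45) - 34*(-3 + 6) = (-45 + (-45)**3) - 34*(-3 + 6) = (-45 - 91125) - 34*3 = -91170 - 1*102 = -91170 - 102 = -91272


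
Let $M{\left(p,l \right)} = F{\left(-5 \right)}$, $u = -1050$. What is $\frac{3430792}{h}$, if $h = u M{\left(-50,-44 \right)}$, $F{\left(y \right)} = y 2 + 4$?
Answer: $\frac{857698}{1575} \approx 544.57$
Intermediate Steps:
$F{\left(y \right)} = 4 + 2 y$ ($F{\left(y \right)} = 2 y + 4 = 4 + 2 y$)
$M{\left(p,l \right)} = -6$ ($M{\left(p,l \right)} = 4 + 2 \left(-5\right) = 4 - 10 = -6$)
$h = 6300$ ($h = \left(-1050\right) \left(-6\right) = 6300$)
$\frac{3430792}{h} = \frac{3430792}{6300} = 3430792 \cdot \frac{1}{6300} = \frac{857698}{1575}$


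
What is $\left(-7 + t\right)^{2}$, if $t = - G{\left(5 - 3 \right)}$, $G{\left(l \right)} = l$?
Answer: $81$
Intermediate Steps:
$t = -2$ ($t = - (5 - 3) = \left(-1\right) 2 = -2$)
$\left(-7 + t\right)^{2} = \left(-7 - 2\right)^{2} = \left(-9\right)^{2} = 81$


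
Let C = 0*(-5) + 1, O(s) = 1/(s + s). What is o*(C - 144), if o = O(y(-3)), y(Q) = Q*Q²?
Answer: 143/54 ≈ 2.6481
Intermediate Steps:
y(Q) = Q³
O(s) = 1/(2*s)
o = -1/54 (o = 1/(2*((-3)³)) = (½)/(-27) = (½)*(-1/27) = -1/54 ≈ -0.018519)
C = 1 (C = 0 + 1 = 1)
o*(C - 144) = -(1 - 144)/54 = -1/54*(-143) = 143/54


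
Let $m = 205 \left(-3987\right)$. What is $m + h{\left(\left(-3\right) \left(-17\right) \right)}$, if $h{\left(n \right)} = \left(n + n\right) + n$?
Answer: $-817182$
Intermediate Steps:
$m = -817335$
$h{\left(n \right)} = 3 n$ ($h{\left(n \right)} = 2 n + n = 3 n$)
$m + h{\left(\left(-3\right) \left(-17\right) \right)} = -817335 + 3 \left(\left(-3\right) \left(-17\right)\right) = -817335 + 3 \cdot 51 = -817335 + 153 = -817182$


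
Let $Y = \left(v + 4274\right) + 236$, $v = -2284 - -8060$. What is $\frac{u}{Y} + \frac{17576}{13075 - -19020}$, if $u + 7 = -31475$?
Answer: $- \frac{414814027}{165064585} \approx -2.513$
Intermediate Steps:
$u = -31482$ ($u = -7 - 31475 = -31482$)
$v = 5776$ ($v = -2284 + 8060 = 5776$)
$Y = 10286$ ($Y = \left(5776 + 4274\right) + 236 = 10050 + 236 = 10286$)
$\frac{u}{Y} + \frac{17576}{13075 - -19020} = - \frac{31482}{10286} + \frac{17576}{13075 - -19020} = \left(-31482\right) \frac{1}{10286} + \frac{17576}{13075 + 19020} = - \frac{15741}{5143} + \frac{17576}{32095} = - \frac{414814027}{165064585}$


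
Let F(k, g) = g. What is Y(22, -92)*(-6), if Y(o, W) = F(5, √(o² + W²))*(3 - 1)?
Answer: -24*√2237 ≈ -1135.1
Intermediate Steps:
Y(o, W) = 2*√(W² + o²) (Y(o, W) = √(o² + W²)*(3 - 1) = √(W² + o²)*2 = 2*√(W² + o²))
Y(22, -92)*(-6) = (2*√((-92)² + 22²))*(-6) = (2*√(8464 + 484))*(-6) = (2*√8948)*(-6) = (2*(2*√2237))*(-6) = (4*√2237)*(-6) = -24*√2237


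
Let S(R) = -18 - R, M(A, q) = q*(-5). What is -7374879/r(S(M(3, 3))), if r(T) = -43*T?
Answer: -2458293/43 ≈ -57170.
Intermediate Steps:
M(A, q) = -5*q
-7374879/r(S(M(3, 3))) = -7374879*(-1/(43*(-18 - (-5)*3))) = -7374879*(-1/(43*(-18 - 1*(-15)))) = -7374879*(-1/(43*(-18 + 15))) = -7374879/((-43*(-3))) = -7374879/129 = -7374879*1/129 = -2458293/43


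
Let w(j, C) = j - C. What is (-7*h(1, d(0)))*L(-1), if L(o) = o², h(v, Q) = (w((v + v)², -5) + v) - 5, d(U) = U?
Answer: -35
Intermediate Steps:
h(v, Q) = v + 4*v² (h(v, Q) = (((v + v)² - 1*(-5)) + v) - 5 = (((2*v)² + 5) + v) - 5 = ((4*v² + 5) + v) - 5 = ((5 + 4*v²) + v) - 5 = (5 + v + 4*v²) - 5 = v + 4*v²)
(-7*h(1, d(0)))*L(-1) = -7*(1 + 4*1)*(-1)² = -7*(1 + 4)*1 = -7*5*1 = -35*1 = -35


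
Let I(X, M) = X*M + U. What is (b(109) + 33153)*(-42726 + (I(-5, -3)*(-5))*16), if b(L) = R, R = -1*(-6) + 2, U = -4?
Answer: -1446018566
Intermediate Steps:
R = 8 (R = 6 + 2 = 8)
I(X, M) = -4 + M*X (I(X, M) = X*M - 4 = M*X - 4 = -4 + M*X)
b(L) = 8
(b(109) + 33153)*(-42726 + (I(-5, -3)*(-5))*16) = (8 + 33153)*(-42726 + ((-4 - 3*(-5))*(-5))*16) = 33161*(-42726 + ((-4 + 15)*(-5))*16) = 33161*(-42726 + (11*(-5))*16) = 33161*(-42726 - 55*16) = 33161*(-42726 - 880) = 33161*(-43606) = -1446018566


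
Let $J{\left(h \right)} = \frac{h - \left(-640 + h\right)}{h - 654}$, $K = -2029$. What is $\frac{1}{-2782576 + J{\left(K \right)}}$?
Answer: $- \frac{2683}{7465652048} \approx -3.5938 \cdot 10^{-7}$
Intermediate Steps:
$J{\left(h \right)} = \frac{640}{-654 + h}$
$\frac{1}{-2782576 + J{\left(K \right)}} = \frac{1}{-2782576 + \frac{640}{-654 - 2029}} = \frac{1}{-2782576 + \frac{640}{-2683}} = \frac{1}{-2782576 + 640 \left(- \frac{1}{2683}\right)} = \frac{1}{-2782576 - \frac{640}{2683}} = \frac{1}{- \frac{7465652048}{2683}} = - \frac{2683}{7465652048}$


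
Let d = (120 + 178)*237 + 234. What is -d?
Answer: -70860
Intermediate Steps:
d = 70860 (d = 298*237 + 234 = 70626 + 234 = 70860)
-d = -1*70860 = -70860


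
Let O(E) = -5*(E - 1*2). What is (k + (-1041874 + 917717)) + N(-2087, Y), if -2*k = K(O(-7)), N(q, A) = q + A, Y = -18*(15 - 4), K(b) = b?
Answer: -252929/2 ≈ -1.2646e+5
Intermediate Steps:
O(E) = 10 - 5*E (O(E) = -5*(E - 2) = -5*(-2 + E) = 10 - 5*E)
Y = -198 (Y = -18*11 = -198)
N(q, A) = A + q
k = -45/2 (k = -(10 - 5*(-7))/2 = -(10 + 35)/2 = -½*45 = -45/2 ≈ -22.500)
(k + (-1041874 + 917717)) + N(-2087, Y) = (-45/2 + (-1041874 + 917717)) + (-198 - 2087) = (-45/2 - 124157) - 2285 = -248359/2 - 2285 = -252929/2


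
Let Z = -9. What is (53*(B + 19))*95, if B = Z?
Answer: 50350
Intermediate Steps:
B = -9
(53*(B + 19))*95 = (53*(-9 + 19))*95 = (53*10)*95 = 530*95 = 50350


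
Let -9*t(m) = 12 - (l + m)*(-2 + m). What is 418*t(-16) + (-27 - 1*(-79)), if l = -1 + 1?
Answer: 38612/3 ≈ 12871.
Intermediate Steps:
l = 0
t(m) = -4/3 + m*(-2 + m)/9 (t(m) = -(12 - (0 + m)*(-2 + m))/9 = -(12 - m*(-2 + m))/9 = -4/3 + m*(-2 + m)/9)
418*t(-16) + (-27 - 1*(-79)) = 418*(-4/3 - 2/9*(-16) + (1/9)*(-16)**2) + (-27 - 1*(-79)) = 418*(-4/3 + 32/9 + (1/9)*256) + (-27 + 79) = 418*(-4/3 + 32/9 + 256/9) + 52 = 418*(92/3) + 52 = 38456/3 + 52 = 38612/3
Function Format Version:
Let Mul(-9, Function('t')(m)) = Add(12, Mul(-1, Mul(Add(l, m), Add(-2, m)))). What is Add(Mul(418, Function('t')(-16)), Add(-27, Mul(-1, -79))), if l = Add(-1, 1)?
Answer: Rational(38612, 3) ≈ 12871.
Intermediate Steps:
l = 0
Function('t')(m) = Add(Rational(-4, 3), Mul(Rational(1, 9), m, Add(-2, m))) (Function('t')(m) = Mul(Rational(-1, 9), Add(12, Mul(-1, Mul(Add(0, m), Add(-2, m))))) = Mul(Rational(-1, 9), Add(12, Mul(-1, Mul(m, Add(-2, m))))) = Mul(Rational(-1, 9), Add(12, Mul(-1, m, Add(-2, m)))) = Add(Rational(-4, 3), Mul(Rational(1, 9), m, Add(-2, m))))
Add(Mul(418, Function('t')(-16)), Add(-27, Mul(-1, -79))) = Add(Mul(418, Add(Rational(-4, 3), Mul(Rational(-2, 9), -16), Mul(Rational(1, 9), Pow(-16, 2)))), Add(-27, Mul(-1, -79))) = Add(Mul(418, Add(Rational(-4, 3), Rational(32, 9), Mul(Rational(1, 9), 256))), Add(-27, 79)) = Add(Mul(418, Add(Rational(-4, 3), Rational(32, 9), Rational(256, 9))), 52) = Add(Mul(418, Rational(92, 3)), 52) = Add(Rational(38456, 3), 52) = Rational(38612, 3)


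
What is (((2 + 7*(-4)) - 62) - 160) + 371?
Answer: 123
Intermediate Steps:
(((2 + 7*(-4)) - 62) - 160) + 371 = (((2 - 28) - 62) - 160) + 371 = ((-26 - 62) - 160) + 371 = (-88 - 160) + 371 = -248 + 371 = 123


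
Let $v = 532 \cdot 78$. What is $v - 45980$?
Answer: $-4484$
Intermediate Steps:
$v = 41496$
$v - 45980 = 41496 - 45980 = -4484$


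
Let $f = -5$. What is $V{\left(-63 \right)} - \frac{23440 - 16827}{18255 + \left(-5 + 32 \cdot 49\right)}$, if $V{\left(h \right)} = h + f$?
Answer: $- \frac{1354237}{19818} \approx -68.334$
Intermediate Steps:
$V{\left(h \right)} = -5 + h$ ($V{\left(h \right)} = h - 5 = -5 + h$)
$V{\left(-63 \right)} - \frac{23440 - 16827}{18255 + \left(-5 + 32 \cdot 49\right)} = \left(-5 - 63\right) - \frac{23440 - 16827}{18255 + \left(-5 + 32 \cdot 49\right)} = -68 - \frac{6613}{18255 + \left(-5 + 1568\right)} = -68 - \frac{6613}{18255 + 1563} = -68 - \frac{6613}{19818} = - \frac{1354237}{19818}$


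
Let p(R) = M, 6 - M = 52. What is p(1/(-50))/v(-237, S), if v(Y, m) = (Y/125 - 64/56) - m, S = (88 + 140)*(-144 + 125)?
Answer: -40250/3787841 ≈ -0.010626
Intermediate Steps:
M = -46 (M = 6 - 1*52 = 6 - 52 = -46)
S = -4332 (S = 228*(-19) = -4332)
p(R) = -46
v(Y, m) = -8/7 - m + Y/125 (v(Y, m) = (Y*(1/125) - 64*1/56) - m = (Y/125 - 8/7) - m = (-8/7 + Y/125) - m = -8/7 - m + Y/125)
p(1/(-50))/v(-237, S) = -46/(-8/7 - 1*(-4332) + (1/125)*(-237)) = -46/(-8/7 + 4332 - 237/125) = -46/3787841/875 = -46*875/3787841 = -40250/3787841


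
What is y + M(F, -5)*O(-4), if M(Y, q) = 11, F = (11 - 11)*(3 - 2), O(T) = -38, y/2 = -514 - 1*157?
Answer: -1760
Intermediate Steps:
y = -1342 (y = 2*(-514 - 1*157) = 2*(-514 - 157) = 2*(-671) = -1342)
F = 0 (F = 0*1 = 0)
y + M(F, -5)*O(-4) = -1342 + 11*(-38) = -1342 - 418 = -1760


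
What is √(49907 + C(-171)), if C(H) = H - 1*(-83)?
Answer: √49819 ≈ 223.20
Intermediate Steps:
C(H) = 83 + H (C(H) = H + 83 = 83 + H)
√(49907 + C(-171)) = √(49907 + (83 - 171)) = √(49907 - 88) = √49819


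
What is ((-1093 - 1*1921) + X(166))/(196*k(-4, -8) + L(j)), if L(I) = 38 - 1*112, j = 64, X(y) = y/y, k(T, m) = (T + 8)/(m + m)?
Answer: 3013/123 ≈ 24.496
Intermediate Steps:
k(T, m) = (8 + T)/(2*m) (k(T, m) = (8 + T)/((2*m)) = (8 + T)*(1/(2*m)) = (8 + T)/(2*m))
X(y) = 1
L(I) = -74 (L(I) = 38 - 112 = -74)
((-1093 - 1*1921) + X(166))/(196*k(-4, -8) + L(j)) = ((-1093 - 1*1921) + 1)/(196*((½)*(8 - 4)/(-8)) - 74) = ((-1093 - 1921) + 1)/(196*((½)*(-⅛)*4) - 74) = (-3014 + 1)/(196*(-¼) - 74) = -3013/(-49 - 74) = -3013/(-123) = -3013*(-1/123) = 3013/123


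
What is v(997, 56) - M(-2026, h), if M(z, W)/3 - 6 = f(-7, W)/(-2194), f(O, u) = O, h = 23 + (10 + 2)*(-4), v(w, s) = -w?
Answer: -2226931/2194 ≈ -1015.0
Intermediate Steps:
h = -25 (h = 23 + 12*(-4) = 23 - 48 = -25)
M(z, W) = 39513/2194 (M(z, W) = 18 + 3*(-7/(-2194)) = 18 + 3*(-7*(-1/2194)) = 18 + 3*(7/2194) = 18 + 21/2194 = 39513/2194)
v(997, 56) - M(-2026, h) = -1*997 - 1*39513/2194 = -997 - 39513/2194 = -2226931/2194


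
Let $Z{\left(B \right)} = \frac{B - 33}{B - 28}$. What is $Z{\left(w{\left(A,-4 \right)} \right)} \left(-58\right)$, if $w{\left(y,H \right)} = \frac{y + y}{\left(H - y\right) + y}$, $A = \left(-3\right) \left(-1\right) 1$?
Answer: $- \frac{4002}{59} \approx -67.831$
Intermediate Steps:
$A = 3$ ($A = 3 \cdot 1 = 3$)
$w{\left(y,H \right)} = \frac{2 y}{H}$
$Z{\left(B \right)} = \frac{-33 + B}{-28 + B}$
$Z{\left(w{\left(A,-4 \right)} \right)} \left(-58\right) = \frac{-33 + 2 \cdot 3 \frac{1}{-4}}{-28 + 2 \cdot 3 \frac{1}{-4}} \left(-58\right) = \frac{-33 + 2 \cdot 3 \left(- \frac{1}{4}\right)}{-28 + 2 \cdot 3 \left(- \frac{1}{4}\right)} \left(-58\right) = \frac{-33 - \frac{3}{2}}{-28 - \frac{3}{2}} \left(-58\right) = \frac{1}{- \frac{59}{2}} \left(- \frac{69}{2}\right) \left(-58\right) = \left(- \frac{2}{59}\right) \left(- \frac{69}{2}\right) \left(-58\right) = \frac{69}{59} \left(-58\right) = - \frac{4002}{59}$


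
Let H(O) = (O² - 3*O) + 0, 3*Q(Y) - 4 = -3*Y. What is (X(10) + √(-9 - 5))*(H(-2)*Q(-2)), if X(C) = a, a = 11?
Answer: 1100/3 + 100*I*√14/3 ≈ 366.67 + 124.72*I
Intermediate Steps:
Q(Y) = 4/3 - Y (Q(Y) = 4/3 + (-3*Y)/3 = 4/3 - Y)
X(C) = 11
H(O) = O² - 3*O
(X(10) + √(-9 - 5))*(H(-2)*Q(-2)) = (11 + √(-9 - 5))*((-2*(-3 - 2))*(4/3 - 1*(-2))) = (11 + √(-14))*((-2*(-5))*(4/3 + 2)) = (11 + I*√14)*(10*(10/3)) = (11 + I*√14)*(100/3) = 1100/3 + 100*I*√14/3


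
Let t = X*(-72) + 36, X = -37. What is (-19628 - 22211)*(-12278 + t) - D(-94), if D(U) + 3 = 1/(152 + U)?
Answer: 23242568809/58 ≈ 4.0073e+8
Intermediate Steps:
t = 2700 (t = -37*(-72) + 36 = 2664 + 36 = 2700)
D(U) = -3 + 1/(152 + U)
(-19628 - 22211)*(-12278 + t) - D(-94) = (-19628 - 22211)*(-12278 + 2700) - (-455 - 3*(-94))/(152 - 94) = -41839*(-9578) - (-455 + 282)/58 = 400733942 - (-173)/58 = 400733942 - 1*(-173/58) = 400733942 + 173/58 = 23242568809/58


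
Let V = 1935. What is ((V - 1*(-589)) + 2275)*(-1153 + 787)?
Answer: -1756434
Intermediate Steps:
((V - 1*(-589)) + 2275)*(-1153 + 787) = ((1935 - 1*(-589)) + 2275)*(-1153 + 787) = ((1935 + 589) + 2275)*(-366) = (2524 + 2275)*(-366) = 4799*(-366) = -1756434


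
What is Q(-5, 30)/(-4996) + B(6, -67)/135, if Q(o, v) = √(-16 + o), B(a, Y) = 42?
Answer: 14/45 - I*√21/4996 ≈ 0.31111 - 0.00091725*I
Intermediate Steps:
Q(-5, 30)/(-4996) + B(6, -67)/135 = √(-16 - 5)/(-4996) + 42/135 = √(-21)*(-1/4996) + 42*(1/135) = (I*√21)*(-1/4996) + 14/45 = -I*√21/4996 + 14/45 = 14/45 - I*√21/4996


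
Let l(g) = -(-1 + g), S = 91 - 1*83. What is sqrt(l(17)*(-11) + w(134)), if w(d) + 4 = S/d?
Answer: 2*sqrt(193094)/67 ≈ 13.117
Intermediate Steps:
S = 8 (S = 91 - 83 = 8)
w(d) = -4 + 8/d
l(g) = 1 - g
sqrt(l(17)*(-11) + w(134)) = sqrt((1 - 1*17)*(-11) + (-4 + 8/134)) = sqrt((1 - 17)*(-11) + (-4 + 8*(1/134))) = sqrt(-16*(-11) + (-4 + 4/67)) = sqrt(176 - 264/67) = sqrt(11528/67) = 2*sqrt(193094)/67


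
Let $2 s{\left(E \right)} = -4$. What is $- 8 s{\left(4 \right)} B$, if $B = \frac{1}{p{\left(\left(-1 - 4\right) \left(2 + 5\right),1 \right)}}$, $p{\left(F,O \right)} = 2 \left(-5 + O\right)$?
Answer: $-2$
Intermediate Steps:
$p{\left(F,O \right)} = -10 + 2 O$
$s{\left(E \right)} = -2$ ($s{\left(E \right)} = \frac{1}{2} \left(-4\right) = -2$)
$B = - \frac{1}{8}$ ($B = \frac{1}{-10 + 2 \cdot 1} = \frac{1}{-10 + 2} = \frac{1}{-8} = - \frac{1}{8} \approx -0.125$)
$- 8 s{\left(4 \right)} B = \left(-8\right) \left(-2\right) \left(- \frac{1}{8}\right) = 16 \left(- \frac{1}{8}\right) = -2$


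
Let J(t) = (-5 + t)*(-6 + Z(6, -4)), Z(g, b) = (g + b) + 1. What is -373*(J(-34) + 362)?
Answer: -178667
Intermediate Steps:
Z(g, b) = 1 + b + g (Z(g, b) = (b + g) + 1 = 1 + b + g)
J(t) = 15 - 3*t (J(t) = (-5 + t)*(-6 + (1 - 4 + 6)) = (-5 + t)*(-6 + 3) = (-5 + t)*(-3) = 15 - 3*t)
-373*(J(-34) + 362) = -373*((15 - 3*(-34)) + 362) = -373*((15 + 102) + 362) = -373*(117 + 362) = -373*479 = -178667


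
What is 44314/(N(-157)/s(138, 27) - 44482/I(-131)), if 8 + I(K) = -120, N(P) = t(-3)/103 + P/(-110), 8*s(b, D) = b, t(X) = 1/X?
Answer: 3325762154880/26087215439 ≈ 127.49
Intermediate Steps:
t(X) = 1/X
s(b, D) = b/8
N(P) = -1/309 - P/110 (N(P) = 1/(-3*103) + P/(-110) = -⅓*1/103 + P*(-1/110) = -1/309 - P/110)
I(K) = -128 (I(K) = -8 - 120 = -128)
44314/(N(-157)/s(138, 27) - 44482/I(-131)) = 44314/((-1/309 - 1/110*(-157))/(((⅛)*138)) - 44482/(-128)) = 44314/((-1/309 + 157/110)/(69/4) - 44482*(-1/128)) = 44314/((48403/33990)*(4/69) + 22241/64) = 44314/(96806/1172655 + 22241/64) = 44314/(26087215439/75049920) = 44314*(75049920/26087215439) = 3325762154880/26087215439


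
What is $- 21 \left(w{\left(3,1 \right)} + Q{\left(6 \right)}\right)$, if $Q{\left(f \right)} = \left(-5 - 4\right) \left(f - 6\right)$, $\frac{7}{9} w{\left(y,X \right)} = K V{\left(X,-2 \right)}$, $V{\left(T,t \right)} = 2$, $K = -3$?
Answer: $162$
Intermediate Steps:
$w{\left(y,X \right)} = - \frac{54}{7}$ ($w{\left(y,X \right)} = \frac{9 \left(\left(-3\right) 2\right)}{7} = \frac{9}{7} \left(-6\right) = - \frac{54}{7}$)
$Q{\left(f \right)} = 54 - 9 f$ ($Q{\left(f \right)} = - 9 \left(-6 + f\right) = 54 - 9 f$)
$- 21 \left(w{\left(3,1 \right)} + Q{\left(6 \right)}\right) = - 21 \left(- \frac{54}{7} + \left(54 - 54\right)\right) = - 21 \left(- \frac{54}{7} + 0\right) = \left(-21\right) \left(- \frac{54}{7}\right) = 162$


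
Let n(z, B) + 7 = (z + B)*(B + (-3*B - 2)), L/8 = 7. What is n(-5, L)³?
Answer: -197239002661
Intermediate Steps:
L = 56 (L = 8*7 = 56)
n(z, B) = -7 + (-2 - 2*B)*(B + z) (n(z, B) = -7 + (z + B)*(B + (-3*B - 2)) = -7 + (B + z)*(B + (-2 - 3*B)) = -7 + (B + z)*(-2 - 2*B) = -7 + (-2 - 2*B)*(B + z))
n(-5, L)³ = (-7 - 2*56 - 2*(-5) - 2*56² - 2*56*(-5))³ = (-7 - 112 + 10 - 2*3136 + 560)³ = (-7 - 112 + 10 - 6272 + 560)³ = (-5821)³ = -197239002661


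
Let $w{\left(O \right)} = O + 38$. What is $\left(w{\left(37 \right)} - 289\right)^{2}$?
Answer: $45796$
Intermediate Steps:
$w{\left(O \right)} = 38 + O$
$\left(w{\left(37 \right)} - 289\right)^{2} = \left(\left(38 + 37\right) - 289\right)^{2} = \left(75 - 289\right)^{2} = \left(-214\right)^{2} = 45796$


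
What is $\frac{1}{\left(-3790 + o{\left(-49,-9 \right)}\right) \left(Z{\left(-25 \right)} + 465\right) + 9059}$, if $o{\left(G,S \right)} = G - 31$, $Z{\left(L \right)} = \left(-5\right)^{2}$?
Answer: $- \frac{1}{1887241} \approx -5.2987 \cdot 10^{-7}$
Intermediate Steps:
$Z{\left(L \right)} = 25$
$o{\left(G,S \right)} = -31 + G$ ($o{\left(G,S \right)} = G - 31 = -31 + G$)
$\frac{1}{\left(-3790 + o{\left(-49,-9 \right)}\right) \left(Z{\left(-25 \right)} + 465\right) + 9059} = \frac{1}{\left(-3790 - 80\right) \left(25 + 465\right) + 9059} = \frac{1}{\left(-3790 - 80\right) 490 + 9059} = \frac{1}{\left(-3870\right) 490 + 9059} = \frac{1}{-1896300 + 9059} = \frac{1}{-1887241} = - \frac{1}{1887241}$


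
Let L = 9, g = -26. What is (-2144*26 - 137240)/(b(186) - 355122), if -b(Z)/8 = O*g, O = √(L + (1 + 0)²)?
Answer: 17133216012/31527800561 + 10035168*√10/31527800561 ≈ 0.54444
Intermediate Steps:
O = √10 (O = √(9 + (1 + 0)²) = √(9 + 1²) = √(9 + 1) = √10 ≈ 3.1623)
b(Z) = 208*√10 (b(Z) = -8*√10*(-26) = -(-208)*√10 = 208*√10)
(-2144*26 - 137240)/(b(186) - 355122) = (-2144*26 - 137240)/(208*√10 - 355122) = (-55744 - 137240)/(-355122 + 208*√10) = -192984/(-355122 + 208*√10)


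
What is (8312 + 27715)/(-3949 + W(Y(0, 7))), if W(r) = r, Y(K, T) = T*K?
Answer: -36027/3949 ≈ -9.1231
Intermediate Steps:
Y(K, T) = K*T
(8312 + 27715)/(-3949 + W(Y(0, 7))) = (8312 + 27715)/(-3949 + 0*7) = 36027/(-3949 + 0) = 36027/(-3949) = 36027*(-1/3949) = -36027/3949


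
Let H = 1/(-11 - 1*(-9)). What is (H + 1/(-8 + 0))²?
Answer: 25/64 ≈ 0.39063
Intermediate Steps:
H = -½ (H = 1/(-11 + 9) = 1/(-2) = -½ ≈ -0.50000)
(H + 1/(-8 + 0))² = (-½ + 1/(-8 + 0))² = (-½ + 1/(-8))² = (-½ - ⅛)² = (-5/8)² = 25/64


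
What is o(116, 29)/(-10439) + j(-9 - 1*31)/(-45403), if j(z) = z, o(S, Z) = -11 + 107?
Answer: -3941128/473961917 ≈ -0.0083153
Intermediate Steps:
o(S, Z) = 96
o(116, 29)/(-10439) + j(-9 - 1*31)/(-45403) = 96/(-10439) + (-9 - 1*31)/(-45403) = 96*(-1/10439) + (-9 - 31)*(-1/45403) = -96/10439 - 40*(-1/45403) = -96/10439 + 40/45403 = -3941128/473961917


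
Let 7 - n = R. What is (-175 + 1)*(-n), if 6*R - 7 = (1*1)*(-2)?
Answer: 1073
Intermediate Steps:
R = 5/6 (R = 7/6 + ((1*1)*(-2))/6 = 7/6 + (1*(-2))/6 = 7/6 + (1/6)*(-2) = 7/6 - 1/3 = 5/6 ≈ 0.83333)
n = 37/6 (n = 7 - 1*5/6 = 7 - 5/6 = 37/6 ≈ 6.1667)
(-175 + 1)*(-n) = (-175 + 1)*(-1*37/6) = -174*(-37/6) = 1073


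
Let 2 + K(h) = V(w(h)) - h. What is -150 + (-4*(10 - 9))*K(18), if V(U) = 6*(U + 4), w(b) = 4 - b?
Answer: 170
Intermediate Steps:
V(U) = 24 + 6*U (V(U) = 6*(4 + U) = 24 + 6*U)
K(h) = 46 - 7*h (K(h) = -2 + ((24 + 6*(4 - h)) - h) = -2 + ((24 + (24 - 6*h)) - h) = -2 + ((48 - 6*h) - h) = -2 + (48 - 7*h) = 46 - 7*h)
-150 + (-4*(10 - 9))*K(18) = -150 + (-4*(10 - 9))*(46 - 7*18) = -150 + (-4*1)*(46 - 126) = -150 - 4*(-80) = -150 + 320 = 170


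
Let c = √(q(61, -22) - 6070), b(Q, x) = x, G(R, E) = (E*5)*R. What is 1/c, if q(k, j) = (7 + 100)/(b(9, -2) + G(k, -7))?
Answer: -I*√27720516489/12971697 ≈ -0.012835*I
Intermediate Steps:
G(R, E) = 5*E*R (G(R, E) = (5*E)*R = 5*E*R)
q(k, j) = 107/(-2 - 35*k) (q(k, j) = (7 + 100)/(-2 + 5*(-7)*k) = 107/(-2 - 35*k))
c = I*√27720516489/2137 (c = √(-107/(2 + 35*61) - 6070) = √(-107/(2 + 2135) - 6070) = √(-107/2137 - 6070) = √(-12971697/2137) = I*√27720516489/2137 ≈ 77.911*I)
1/c = 1/(I*√27720516489/2137) = -I*√27720516489/12971697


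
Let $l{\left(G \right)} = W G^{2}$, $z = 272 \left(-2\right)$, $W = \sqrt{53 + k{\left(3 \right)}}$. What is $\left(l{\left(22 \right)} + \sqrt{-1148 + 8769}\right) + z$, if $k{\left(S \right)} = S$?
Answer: $-544 + \sqrt{7621} + 968 \sqrt{14} \approx 3165.2$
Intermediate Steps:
$W = 2 \sqrt{14}$ ($W = \sqrt{53 + 3} = \sqrt{56} = 2 \sqrt{14} \approx 7.4833$)
$z = -544$
$l{\left(G \right)} = 2 \sqrt{14} G^{2}$
$\left(l{\left(22 \right)} + \sqrt{-1148 + 8769}\right) + z = \left(2 \sqrt{14} \cdot 22^{2} + \sqrt{-1148 + 8769}\right) - 544 = \left(2 \sqrt{14} \cdot 484 + \sqrt{7621}\right) - 544 = \left(968 \sqrt{14} + \sqrt{7621}\right) - 544 = \left(\sqrt{7621} + 968 \sqrt{14}\right) - 544 = -544 + \sqrt{7621} + 968 \sqrt{14}$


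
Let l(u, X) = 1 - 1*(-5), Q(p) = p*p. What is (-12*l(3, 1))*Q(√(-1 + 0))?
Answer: 72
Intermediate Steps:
Q(p) = p²
l(u, X) = 6 (l(u, X) = 1 + 5 = 6)
(-12*l(3, 1))*Q(√(-1 + 0)) = (-12*6)*(√(-1 + 0))² = -72*(√(-1))² = -72*I² = -72*(-1) = 72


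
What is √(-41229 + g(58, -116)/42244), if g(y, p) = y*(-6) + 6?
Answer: 3*I*√2043762628922/21122 ≈ 203.05*I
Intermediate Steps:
g(y, p) = 6 - 6*y (g(y, p) = -6*y + 6 = 6 - 6*y)
√(-41229 + g(58, -116)/42244) = √(-41229 + (6 - 6*58)/42244) = √(-41229 + (6 - 348)*(1/42244)) = √(-41229 - 342*1/42244) = √(-41229 - 171/21122) = √(-870839109/21122) = 3*I*√2043762628922/21122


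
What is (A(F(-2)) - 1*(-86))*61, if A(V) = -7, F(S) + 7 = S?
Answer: 4819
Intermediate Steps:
F(S) = -7 + S
(A(F(-2)) - 1*(-86))*61 = (-7 - 1*(-86))*61 = (-7 + 86)*61 = 79*61 = 4819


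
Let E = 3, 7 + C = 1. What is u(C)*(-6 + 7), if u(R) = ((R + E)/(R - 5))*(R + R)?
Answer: -36/11 ≈ -3.2727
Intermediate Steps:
C = -6 (C = -7 + 1 = -6)
u(R) = 2*R*(3 + R)/(-5 + R) (u(R) = ((R + 3)/(R - 5))*(R + R) = ((3 + R)/(-5 + R))*(2*R) = 2*R*(3 + R)/(-5 + R))
u(C)*(-6 + 7) = (2*(-6)*(3 - 6)/(-5 - 6))*(-6 + 7) = (2*(-6)*(-3)/(-11))*1 = (2*(-6)*(-1/11)*(-3))*1 = -36/11*1 = -36/11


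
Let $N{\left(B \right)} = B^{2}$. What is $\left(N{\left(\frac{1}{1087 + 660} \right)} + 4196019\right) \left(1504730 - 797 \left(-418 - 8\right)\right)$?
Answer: $\frac{23618021799518715344}{3052009} \approx 7.7385 \cdot 10^{12}$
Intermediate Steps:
$\left(N{\left(\frac{1}{1087 + 660} \right)} + 4196019\right) \left(1504730 - 797 \left(-418 - 8\right)\right) = \left(\left(\frac{1}{1087 + 660}\right)^{2} + 4196019\right) \left(1504730 - 797 \left(-418 - 8\right)\right) = \left(\left(\frac{1}{1747}\right)^{2} + 4196019\right) \left(1504730 - -339522\right) = \left(\left(\frac{1}{1747}\right)^{2} + 4196019\right) \left(1504730 + 339522\right) = \left(\frac{1}{3052009} + 4196019\right) 1844252 = \frac{12806287752172}{3052009} \cdot 1844252 = \frac{23618021799518715344}{3052009}$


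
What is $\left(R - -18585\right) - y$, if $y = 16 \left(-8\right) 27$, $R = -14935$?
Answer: $7106$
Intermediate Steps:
$y = -3456$ ($y = \left(-128\right) 27 = -3456$)
$\left(R - -18585\right) - y = \left(-14935 - -18585\right) - -3456 = \left(-14935 + 18585\right) + 3456 = 3650 + 3456 = 7106$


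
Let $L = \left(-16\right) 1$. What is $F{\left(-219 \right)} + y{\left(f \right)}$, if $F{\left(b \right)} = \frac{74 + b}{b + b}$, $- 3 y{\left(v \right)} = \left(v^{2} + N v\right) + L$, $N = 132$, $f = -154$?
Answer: $- \frac{492167}{438} \approx -1123.7$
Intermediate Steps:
$L = -16$
$y{\left(v \right)} = \frac{16}{3} - 44 v - \frac{v^{2}}{3}$ ($y{\left(v \right)} = - \frac{\left(v^{2} + 132 v\right) - 16}{3} = - \frac{-16 + v^{2} + 132 v}{3} = \frac{16}{3} - 44 v - \frac{v^{2}}{3}$)
$F{\left(b \right)} = \frac{74 + b}{2 b}$
$F{\left(-219 \right)} + y{\left(f \right)} = \frac{74 - 219}{2 \left(-219\right)} - \left(- \frac{20344}{3} + \frac{23716}{3}\right) = \frac{1}{2} \left(- \frac{1}{219}\right) \left(-145\right) + \left(\frac{16}{3} + 6776 - \frac{23716}{3}\right) = \frac{145}{438} + \left(\frac{16}{3} + 6776 - \frac{23716}{3}\right) = \frac{145}{438} - 1124 = - \frac{492167}{438}$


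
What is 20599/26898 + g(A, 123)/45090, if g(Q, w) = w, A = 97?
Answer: 25892149/33689745 ≈ 0.76855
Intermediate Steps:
20599/26898 + g(A, 123)/45090 = 20599/26898 + 123/45090 = 20599*(1/26898) + 123*(1/45090) = 20599/26898 + 41/15030 = 25892149/33689745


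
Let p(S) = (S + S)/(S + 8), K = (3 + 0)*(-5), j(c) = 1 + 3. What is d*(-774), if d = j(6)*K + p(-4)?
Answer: 47988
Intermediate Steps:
j(c) = 4
K = -15 (K = 3*(-5) = -15)
p(S) = 2*S/(8 + S) (p(S) = (2*S)/(8 + S) = 2*S/(8 + S))
d = -62 (d = 4*(-15) + 2*(-4)/(8 - 4) = -60 + 2*(-4)/4 = -60 + 2*(-4)*(¼) = -60 - 2 = -62)
d*(-774) = -62*(-774) = 47988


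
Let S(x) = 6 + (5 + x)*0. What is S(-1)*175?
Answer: 1050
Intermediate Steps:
S(x) = 6 (S(x) = 6 + 0 = 6)
S(-1)*175 = 6*175 = 1050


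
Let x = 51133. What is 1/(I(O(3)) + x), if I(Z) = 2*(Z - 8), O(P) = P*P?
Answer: 1/51135 ≈ 1.9556e-5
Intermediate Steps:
O(P) = P²
I(Z) = -16 + 2*Z (I(Z) = 2*(-8 + Z) = -16 + 2*Z)
1/(I(O(3)) + x) = 1/((-16 + 2*3²) + 51133) = 1/((-16 + 2*9) + 51133) = 1/((-16 + 18) + 51133) = 1/(2 + 51133) = 1/51135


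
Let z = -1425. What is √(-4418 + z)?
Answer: I*√5843 ≈ 76.44*I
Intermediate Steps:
√(-4418 + z) = √(-4418 - 1425) = √(-5843) = I*√5843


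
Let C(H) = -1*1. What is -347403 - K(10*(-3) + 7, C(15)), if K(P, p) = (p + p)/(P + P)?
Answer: -7990270/23 ≈ -3.4740e+5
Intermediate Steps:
C(H) = -1
K(P, p) = p/P (K(P, p) = (2*p)/((2*P)) = (2*p)*(1/(2*P)) = p/P)
-347403 - K(10*(-3) + 7, C(15)) = -347403 - (-1)/(10*(-3) + 7) = -347403 - (-1)/(-30 + 7) = -347403 - (-1)/(-23) = -347403 - (-1)*(-1)/23 = -347403 - 1*1/23 = -347403 - 1/23 = -7990270/23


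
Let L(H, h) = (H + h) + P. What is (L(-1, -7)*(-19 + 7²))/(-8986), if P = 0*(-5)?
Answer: 120/4493 ≈ 0.026708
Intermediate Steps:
P = 0
L(H, h) = H + h (L(H, h) = (H + h) + 0 = H + h)
(L(-1, -7)*(-19 + 7²))/(-8986) = ((-1 - 7)*(-19 + 7²))/(-8986) = -8*(-19 + 49)*(-1/8986) = -8*30*(-1/8986) = -240*(-1/8986) = 120/4493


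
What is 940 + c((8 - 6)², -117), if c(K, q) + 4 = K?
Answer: 940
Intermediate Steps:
c(K, q) = -4 + K
940 + c((8 - 6)², -117) = 940 + (-4 + (8 - 6)²) = 940 + (-4 + 2²) = 940 + (-4 + 4) = 940 + 0 = 940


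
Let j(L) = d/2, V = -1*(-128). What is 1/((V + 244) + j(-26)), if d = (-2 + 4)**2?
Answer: 1/374 ≈ 0.0026738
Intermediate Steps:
d = 4 (d = 2**2 = 4)
V = 128
j(L) = 2 (j(L) = 4/2 = 4*(1/2) = 2)
1/((V + 244) + j(-26)) = 1/((128 + 244) + 2) = 1/(372 + 2) = 1/374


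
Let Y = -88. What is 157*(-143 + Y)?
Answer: -36267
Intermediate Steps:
157*(-143 + Y) = 157*(-143 - 88) = 157*(-231) = -36267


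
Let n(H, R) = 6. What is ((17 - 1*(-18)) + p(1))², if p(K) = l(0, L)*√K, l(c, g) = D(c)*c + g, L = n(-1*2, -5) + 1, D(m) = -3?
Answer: 1764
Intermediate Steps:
L = 7 (L = 6 + 1 = 7)
l(c, g) = g - 3*c (l(c, g) = -3*c + g = g - 3*c)
p(K) = 7*√K (p(K) = (7 - 3*0)*√K = (7 + 0)*√K = 7*√K)
((17 - 1*(-18)) + p(1))² = ((17 - 1*(-18)) + 7*√1)² = ((17 + 18) + 7*1)² = (35 + 7)² = 42² = 1764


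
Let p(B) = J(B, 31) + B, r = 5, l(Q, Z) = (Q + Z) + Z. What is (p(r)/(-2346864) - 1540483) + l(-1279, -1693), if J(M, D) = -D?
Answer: -139471239071/90264 ≈ -1.5451e+6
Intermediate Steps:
l(Q, Z) = Q + 2*Z
p(B) = -31 + B (p(B) = -1*31 + B = -31 + B)
(p(r)/(-2346864) - 1540483) + l(-1279, -1693) = ((-31 + 5)/(-2346864) - 1540483) + (-1279 + 2*(-1693)) = (-26*(-1/2346864) - 1540483) + (-1279 - 3386) = (1/90264 - 1540483) - 4665 = -139050157511/90264 - 4665 = -139471239071/90264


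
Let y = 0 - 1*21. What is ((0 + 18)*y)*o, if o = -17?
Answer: 6426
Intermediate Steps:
y = -21 (y = 0 - 21 = -21)
((0 + 18)*y)*o = ((0 + 18)*(-21))*(-17) = (18*(-21))*(-17) = -378*(-17) = 6426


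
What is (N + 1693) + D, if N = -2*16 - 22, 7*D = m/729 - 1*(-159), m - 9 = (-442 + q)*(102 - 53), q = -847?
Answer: 1202368/729 ≈ 1649.3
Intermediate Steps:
m = -63152 (m = 9 + (-442 - 847)*(102 - 53) = 9 - 1289*49 = 9 - 63161 = -63152)
D = 7537/729 (D = (-63152/729 - 1*(-159))/7 = (-63152*1/729 + 159)/7 = (-63152/729 + 159)/7 = (1/7)*(52759/729) = 7537/729 ≈ 10.339)
N = -54 (N = -32 - 22 = -54)
(N + 1693) + D = (-54 + 1693) + 7537/729 = 1639 + 7537/729 = 1202368/729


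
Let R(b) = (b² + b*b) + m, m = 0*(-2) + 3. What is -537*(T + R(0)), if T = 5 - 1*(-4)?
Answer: -6444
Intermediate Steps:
T = 9 (T = 5 + 4 = 9)
m = 3 (m = 0 + 3 = 3)
R(b) = 3 + 2*b² (R(b) = (b² + b*b) + 3 = (b² + b²) + 3 = 2*b² + 3 = 3 + 2*b²)
-537*(T + R(0)) = -537*(9 + (3 + 2*0²)) = -537*(9 + (3 + 2*0)) = -537*(9 + (3 + 0)) = -537*(9 + 3) = -537*12 = -6444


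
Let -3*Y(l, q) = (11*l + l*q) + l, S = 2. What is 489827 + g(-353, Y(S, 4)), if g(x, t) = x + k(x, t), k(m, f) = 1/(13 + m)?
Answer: 166421159/340 ≈ 4.8947e+5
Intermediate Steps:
Y(l, q) = -4*l - l*q/3 (Y(l, q) = -((11*l + l*q) + l)/3 = -(12*l + l*q)/3 = -4*l - l*q/3)
g(x, t) = x + 1/(13 + x)
489827 + g(-353, Y(S, 4)) = 489827 + (1 - 353*(13 - 353))/(13 - 353) = 489827 + (1 - 353*(-340))/(-340) = 489827 - (1 + 120020)/340 = 489827 - 1/340*120021 = 489827 - 120021/340 = 166421159/340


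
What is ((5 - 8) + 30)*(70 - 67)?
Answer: 81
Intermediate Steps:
((5 - 8) + 30)*(70 - 67) = (-3 + 30)*3 = 27*3 = 81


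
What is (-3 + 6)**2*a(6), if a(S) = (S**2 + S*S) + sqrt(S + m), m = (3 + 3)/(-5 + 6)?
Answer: 648 + 18*sqrt(3) ≈ 679.18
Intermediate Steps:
m = 6 (m = 6/1 = 6*1 = 6)
a(S) = sqrt(6 + S) + 2*S**2 (a(S) = (S**2 + S*S) + sqrt(S + 6) = (S**2 + S**2) + sqrt(6 + S) = 2*S**2 + sqrt(6 + S) = sqrt(6 + S) + 2*S**2)
(-3 + 6)**2*a(6) = (-3 + 6)**2*(sqrt(6 + 6) + 2*6**2) = 3**2*(sqrt(12) + 2*36) = 9*(2*sqrt(3) + 72) = 9*(72 + 2*sqrt(3)) = 648 + 18*sqrt(3)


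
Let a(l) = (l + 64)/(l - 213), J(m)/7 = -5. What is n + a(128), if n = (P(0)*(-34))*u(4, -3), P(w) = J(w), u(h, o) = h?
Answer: 404408/85 ≈ 4757.7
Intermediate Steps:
J(m) = -35 (J(m) = 7*(-5) = -35)
P(w) = -35
a(l) = (64 + l)/(-213 + l)
n = 4760 (n = -35*(-34)*4 = 1190*4 = 4760)
n + a(128) = 4760 + (64 + 128)/(-213 + 128) = 4760 + 192/(-85) = 4760 - 1/85*192 = 4760 - 192/85 = 404408/85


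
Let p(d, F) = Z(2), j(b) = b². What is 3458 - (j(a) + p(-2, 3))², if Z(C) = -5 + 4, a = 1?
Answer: 3458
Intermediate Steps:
Z(C) = -1
p(d, F) = -1
3458 - (j(a) + p(-2, 3))² = 3458 - (1² - 1)² = 3458 - (1 - 1)² = 3458 - 1*0² = 3458 - 1*0 = 3458 + 0 = 3458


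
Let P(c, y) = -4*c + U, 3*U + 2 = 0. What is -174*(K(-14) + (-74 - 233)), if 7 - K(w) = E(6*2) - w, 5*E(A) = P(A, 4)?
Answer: 264712/5 ≈ 52942.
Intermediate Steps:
U = -⅔ (U = -⅔ + (⅓)*0 = -⅔ + 0 = -⅔ ≈ -0.66667)
P(c, y) = -⅔ - 4*c (P(c, y) = -4*c - ⅔ = -⅔ - 4*c)
E(A) = -2/15 - 4*A/5 (E(A) = (-⅔ - 4*A)/5 = -2/15 - 4*A/5)
K(w) = 251/15 + w (K(w) = 7 - ((-2/15 - 24*2/5) - w) = 7 - ((-2/15 - ⅘*12) - w) = 7 - ((-2/15 - 48/5) - w) = 7 - (-146/15 - w) = 7 + (146/15 + w) = 251/15 + w)
-174*(K(-14) + (-74 - 233)) = -174*((251/15 - 14) + (-74 - 233)) = -174*(41/15 - 307) = -174*(-4564/15) = 264712/5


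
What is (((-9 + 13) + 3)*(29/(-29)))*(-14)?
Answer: 98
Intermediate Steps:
(((-9 + 13) + 3)*(29/(-29)))*(-14) = ((4 + 3)*(29*(-1/29)))*(-14) = (7*(-1))*(-14) = -7*(-14) = 98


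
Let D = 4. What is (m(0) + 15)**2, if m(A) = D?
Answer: 361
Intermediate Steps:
m(A) = 4
(m(0) + 15)**2 = (4 + 15)**2 = 19**2 = 361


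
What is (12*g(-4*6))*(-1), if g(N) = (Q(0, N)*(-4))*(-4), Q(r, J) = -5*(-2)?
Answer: -1920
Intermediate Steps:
Q(r, J) = 10
g(N) = 160 (g(N) = (10*(-4))*(-4) = -40*(-4) = 160)
(12*g(-4*6))*(-1) = (12*160)*(-1) = 1920*(-1) = -1920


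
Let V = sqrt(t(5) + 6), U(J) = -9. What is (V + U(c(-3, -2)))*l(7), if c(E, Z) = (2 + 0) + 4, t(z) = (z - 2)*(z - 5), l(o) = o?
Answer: -63 + 7*sqrt(6) ≈ -45.854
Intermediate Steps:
t(z) = (-5 + z)*(-2 + z) (t(z) = (-2 + z)*(-5 + z) = (-5 + z)*(-2 + z))
c(E, Z) = 6 (c(E, Z) = 2 + 4 = 6)
V = sqrt(6) (V = sqrt((10 + 5**2 - 7*5) + 6) = sqrt((10 + 25 - 35) + 6) = sqrt(0 + 6) = sqrt(6) ≈ 2.4495)
(V + U(c(-3, -2)))*l(7) = (sqrt(6) - 9)*7 = (-9 + sqrt(6))*7 = -63 + 7*sqrt(6)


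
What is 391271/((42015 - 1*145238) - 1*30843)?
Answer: -391271/134066 ≈ -2.9185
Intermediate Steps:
391271/((42015 - 1*145238) - 1*30843) = 391271/((42015 - 145238) - 30843) = 391271/(-103223 - 30843) = 391271/(-134066) = 391271*(-1/134066) = -391271/134066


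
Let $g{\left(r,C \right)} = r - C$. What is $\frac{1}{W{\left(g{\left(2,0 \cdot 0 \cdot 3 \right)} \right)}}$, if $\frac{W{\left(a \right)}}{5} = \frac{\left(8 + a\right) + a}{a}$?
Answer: $\frac{1}{30} \approx 0.033333$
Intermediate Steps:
$W{\left(a \right)} = \frac{5 \left(8 + 2 a\right)}{a}$ ($W{\left(a \right)} = 5 \frac{\left(8 + a\right) + a}{a} = 5 \frac{8 + 2 a}{a} = \frac{5 \left(8 + 2 a\right)}{a}$)
$\frac{1}{W{\left(g{\left(2,0 \cdot 0 \cdot 3 \right)} \right)}} = \frac{1}{10 + \frac{40}{2 - 0 \cdot 0 \cdot 3}} = \frac{1}{10 + \frac{40}{2 - 0 \cdot 3}} = \frac{1}{10 + \frac{40}{2 - 0}} = \frac{1}{10 + \frac{40}{2 + 0}} = \frac{1}{10 + \frac{40}{2}} = \frac{1}{10 + 40 \cdot \frac{1}{2}} = \frac{1}{10 + 20} = \frac{1}{30}$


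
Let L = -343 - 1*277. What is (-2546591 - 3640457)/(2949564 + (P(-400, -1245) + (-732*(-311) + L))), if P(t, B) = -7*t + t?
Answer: -1546762/794749 ≈ -1.9462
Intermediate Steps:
L = -620 (L = -343 - 277 = -620)
P(t, B) = -6*t
(-2546591 - 3640457)/(2949564 + (P(-400, -1245) + (-732*(-311) + L))) = (-2546591 - 3640457)/(2949564 + (-6*(-400) + (-732*(-311) - 620))) = -6187048/(2949564 + (2400 + (227652 - 620))) = -6187048/(2949564 + (2400 + 227032)) = -6187048/(2949564 + 229432) = -6187048/3178996 = -6187048*1/3178996 = -1546762/794749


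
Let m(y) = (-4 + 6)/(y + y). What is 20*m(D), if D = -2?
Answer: -10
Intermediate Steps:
m(y) = 1/y (m(y) = 2/((2*y)) = 2*(1/(2*y)) = 1/y)
20*m(D) = 20/(-2) = 20*(-½) = -10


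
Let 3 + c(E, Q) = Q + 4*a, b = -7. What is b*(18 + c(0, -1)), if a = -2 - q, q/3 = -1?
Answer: -126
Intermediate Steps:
q = -3 (q = 3*(-1) = -3)
a = 1 (a = -2 - 1*(-3) = -2 + 3 = 1)
c(E, Q) = 1 + Q (c(E, Q) = -3 + (Q + 4*1) = -3 + (Q + 4) = -3 + (4 + Q) = 1 + Q)
b*(18 + c(0, -1)) = -7*(18 + (1 - 1)) = -7*(18 + 0) = -7*18 = -126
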